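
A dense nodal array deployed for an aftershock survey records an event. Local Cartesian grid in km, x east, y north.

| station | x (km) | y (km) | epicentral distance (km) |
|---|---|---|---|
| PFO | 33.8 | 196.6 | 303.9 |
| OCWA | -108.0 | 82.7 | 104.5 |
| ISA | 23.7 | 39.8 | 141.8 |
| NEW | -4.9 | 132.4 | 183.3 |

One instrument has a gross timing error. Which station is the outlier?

Solve using three stations at a time. Using OCWA, ISA, NEW (subtract circle equations pairwise → linear system) gives (x, y) ≈ (-104.1, -21.8).
Distances from that point to each station vs reported:
  PFO: calculated 258.3 vs reported 303.9 → residual 45.6 km
  OCWA: calculated 104.6 vs reported 104.5 → residual 0.1 km
  ISA: calculated 141.9 vs reported 141.8 → residual 0.1 km
  NEW: calculated 183.3 vs reported 183.3 → residual 0.0 km
OCWA, ISA, NEW are mutually consistent (residuals ≈ 0); PFO is off by 45.6 km.

PFO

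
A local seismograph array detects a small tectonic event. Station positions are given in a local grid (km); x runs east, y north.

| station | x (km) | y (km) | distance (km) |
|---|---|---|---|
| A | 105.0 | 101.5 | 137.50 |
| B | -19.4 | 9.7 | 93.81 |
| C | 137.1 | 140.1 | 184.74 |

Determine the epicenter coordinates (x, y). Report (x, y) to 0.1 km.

Circle about each station: (x − 105.0)² + (y − 101.5)² = 137.50²; (x + 19.4)² + (y − 9.7)² = 93.81²; (x − 137.1)² + (y − 140.1)² = 184.74².
Subtracting the A equation from the B and C equations removes the quadratic terms:
-248.8 x − 183.6 y = -10750.87
64.2 x + 77.2 y = 1874.55
Solving the 2×2 system: x ≈ 65.5, y ≈ -30.2 km.

65.5 km east, -30.2 km north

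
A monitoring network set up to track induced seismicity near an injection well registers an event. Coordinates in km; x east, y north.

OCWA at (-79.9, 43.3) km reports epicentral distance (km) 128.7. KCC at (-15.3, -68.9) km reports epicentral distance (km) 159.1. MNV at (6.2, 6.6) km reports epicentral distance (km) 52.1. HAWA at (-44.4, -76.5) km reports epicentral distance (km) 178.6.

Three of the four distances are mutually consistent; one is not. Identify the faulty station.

MNV

Solve using three stations at a time. Using OCWA, KCC, HAWA (subtract circle equations pairwise → linear system) gives (x, y) ≈ (43.7, 78.8).
Distances from that point to each station vs reported:
  OCWA: calculated 128.6 vs reported 128.7 → residual 0.1 km
  KCC: calculated 159.0 vs reported 159.1 → residual 0.1 km
  MNV: calculated 81.4 vs reported 52.1 → residual 29.3 km
  HAWA: calculated 178.5 vs reported 178.6 → residual 0.1 km
OCWA, KCC, HAWA are mutually consistent (residuals ≈ 0); MNV is off by 29.3 km.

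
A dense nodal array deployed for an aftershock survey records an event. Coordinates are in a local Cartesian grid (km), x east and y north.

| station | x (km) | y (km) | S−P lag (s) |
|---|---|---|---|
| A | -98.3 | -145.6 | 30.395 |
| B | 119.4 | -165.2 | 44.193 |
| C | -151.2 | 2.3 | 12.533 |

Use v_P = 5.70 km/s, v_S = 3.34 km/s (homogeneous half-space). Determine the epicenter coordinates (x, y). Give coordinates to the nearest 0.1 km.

x ≈ -120.4 km, y ≈ 98.6 km

Distance from S−P lag: d = Δt · v_P v_S / (v_P − v_S) = Δt · (5.70·3.34)/(5.70−3.34) ≈ 8.0669·Δt.
So d_A = 245.19, d_B = 356.50, d_C = 101.10 km.
Circle about each station: (x + 98.3)² + (y + 145.6)² = 245.19²; (x − 119.4)² + (y + 165.2)² = 356.50²; (x + 151.2)² + (y − 2.3)² = 101.10².
Subtracting pairs of circle equations eliminates x²+y² and gives linear equations (the radical axes):
435.4 x − 39.2 y = -56288.96
-105.8 x + 295.8 y = 41901.41
Solving the 2×2 system: x ≈ -120.4, y ≈ 98.6 km.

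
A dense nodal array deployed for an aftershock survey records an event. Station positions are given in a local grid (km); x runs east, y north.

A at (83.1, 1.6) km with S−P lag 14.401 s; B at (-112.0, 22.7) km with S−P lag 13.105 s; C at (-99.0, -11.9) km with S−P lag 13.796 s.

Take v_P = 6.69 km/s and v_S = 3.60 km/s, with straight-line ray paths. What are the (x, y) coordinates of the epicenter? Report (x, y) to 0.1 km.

Distance from S−P lag: d = Δt · v_P v_S / (v_P − v_S) = Δt · (6.69·3.60)/(6.69−3.60) ≈ 7.7942·Δt.
So d_A = 112.24, d_B = 102.14, d_C = 107.53 km.
Circle about each station: (x − 83.1)² + (y − 1.6)² = 112.24²; (x + 112.0)² + (y − 22.7)² = 102.14²; (x + 99.0)² + (y + 11.9)² = 107.53².
Subtracting pairs of circle equations eliminates x²+y² and gives linear equations (the radical axes):
-390.2 x + 42.2 y = 8316.36
-364.2 x − 27.0 y = 4069.56
Solving the 2×2 system: x ≈ -15.3, y ≈ 55.6 km.
Check against A (with the unrounded x, y): √((x − 83.1)²+(y − 1.6)²) = 112.25 ≈ 112.24 km. ✓

(-15.3, 55.6)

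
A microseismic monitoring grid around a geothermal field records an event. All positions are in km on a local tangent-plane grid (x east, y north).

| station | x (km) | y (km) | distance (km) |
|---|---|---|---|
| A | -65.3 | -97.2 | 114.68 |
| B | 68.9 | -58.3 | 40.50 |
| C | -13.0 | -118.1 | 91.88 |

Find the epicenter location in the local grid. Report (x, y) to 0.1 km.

Circle about each station: (x + 65.3)² + (y + 97.2)² = 114.68²; (x − 68.9)² + (y + 58.3)² = 40.50²; (x + 13.0)² + (y + 118.1)² = 91.88².
Subtracting pairs of circle equations eliminates x²+y² and gives linear equations (the radical axes):
268.4 x + 77.8 y = 5945.42
104.6 x − 41.8 y = 5114.25
Solving the 2×2 system: x ≈ 33.4, y ≈ -38.8 km.

33.4 km east, -38.8 km north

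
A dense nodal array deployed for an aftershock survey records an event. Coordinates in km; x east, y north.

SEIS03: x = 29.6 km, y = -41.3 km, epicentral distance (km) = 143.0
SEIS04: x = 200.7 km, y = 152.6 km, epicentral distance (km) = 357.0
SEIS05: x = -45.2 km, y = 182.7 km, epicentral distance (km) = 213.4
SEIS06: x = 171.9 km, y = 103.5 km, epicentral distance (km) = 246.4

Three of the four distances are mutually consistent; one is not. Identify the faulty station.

SEIS06

Solve using three stations at a time. Using SEIS03, SEIS04, SEIS05 (subtract circle equations pairwise → linear system) gives (x, y) ≈ (-111.8, -20.0).
Distances from that point to each station vs reported:
  SEIS03: calculated 143.0 vs reported 143.0 → residual 0.0 km
  SEIS04: calculated 357.0 vs reported 357.0 → residual 0.0 km
  SEIS05: calculated 213.4 vs reported 213.4 → residual 0.0 km
  SEIS06: calculated 309.4 vs reported 246.4 → residual 63.0 km
SEIS03, SEIS04, SEIS05 are mutually consistent (residuals ≈ 0); SEIS06 is off by 63.0 km.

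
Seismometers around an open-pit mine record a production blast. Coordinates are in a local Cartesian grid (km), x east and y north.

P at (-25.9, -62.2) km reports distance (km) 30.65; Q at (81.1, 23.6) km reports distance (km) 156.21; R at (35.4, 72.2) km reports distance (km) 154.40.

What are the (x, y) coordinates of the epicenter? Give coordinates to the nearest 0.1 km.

x ≈ -55.1 km, y ≈ -52.9 km

Circle about each station: (x + 25.9)² + (y + 62.2)² = 30.65²; (x − 81.1)² + (y − 23.6)² = 156.21²; (x − 35.4)² + (y − 72.2)² = 154.40².
Subtracting the P equation from the Q and R equations removes the quadratic terms:
214.0 x + 171.6 y = -20867.62
122.6 x + 268.8 y = -20973.59
Solving the 2×2 system: x ≈ -55.1, y ≈ -52.9 km.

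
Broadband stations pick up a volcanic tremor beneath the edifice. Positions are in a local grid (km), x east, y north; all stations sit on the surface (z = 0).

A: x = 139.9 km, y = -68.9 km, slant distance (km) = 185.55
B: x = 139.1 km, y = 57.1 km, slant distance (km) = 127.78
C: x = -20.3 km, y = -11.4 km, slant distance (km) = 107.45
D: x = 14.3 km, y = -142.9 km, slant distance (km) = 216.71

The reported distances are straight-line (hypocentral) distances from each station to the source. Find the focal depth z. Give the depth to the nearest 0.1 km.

z ≈ 59.3 km

Each station gives a sphere (x−x_i)² + (y−y_i)² + z² = d_i² (stations at z=0).
Subtracting the A sphere from B and C: z² cancels, leaving linear equations in x and y:
-1.6 x + 252.0 y = 16391.07
-320.4 x + 115.0 y = -893.87
Solving: x ≈ 26.196, y ≈ 65.210 km (keep extra digits for the depth step; rounded: 26.2, 65.2).
Then from the A sphere: z² = 185.55² − (x − 139.9)² − (y + 68.9)² with x = 26.196, y = 65.210, so z ≈ 59.285 ≈ 59.3 km.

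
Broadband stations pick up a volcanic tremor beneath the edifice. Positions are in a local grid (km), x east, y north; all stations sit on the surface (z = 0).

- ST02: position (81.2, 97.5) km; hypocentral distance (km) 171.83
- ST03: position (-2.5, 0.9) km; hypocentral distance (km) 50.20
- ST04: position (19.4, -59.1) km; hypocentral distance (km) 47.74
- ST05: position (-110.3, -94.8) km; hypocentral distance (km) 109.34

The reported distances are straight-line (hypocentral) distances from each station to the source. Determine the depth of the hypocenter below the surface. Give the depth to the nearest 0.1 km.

Each station gives a sphere (x−x_i)² + (y−y_i)² + z² = d_i² (stations at z=0).
Subtracting the ST02 sphere from ST03 and ST04: z² cancels, leaving linear equations in x and y:
-167.4 x − 193.2 y = 10912.88
-123.6 x − 313.2 y = 15015.92
Solving: x ≈ -18.103, y ≈ -40.800 km (keep extra digits for the depth step; rounded: -18.1, -40.8).
Then from the ST02 sphere: z² = 171.83² − (x − 81.2)² − (y − 97.5)² with x = -18.103, y = -40.800, so z ≈ 23.186 ≈ 23.2 km.

z ≈ 23.2 km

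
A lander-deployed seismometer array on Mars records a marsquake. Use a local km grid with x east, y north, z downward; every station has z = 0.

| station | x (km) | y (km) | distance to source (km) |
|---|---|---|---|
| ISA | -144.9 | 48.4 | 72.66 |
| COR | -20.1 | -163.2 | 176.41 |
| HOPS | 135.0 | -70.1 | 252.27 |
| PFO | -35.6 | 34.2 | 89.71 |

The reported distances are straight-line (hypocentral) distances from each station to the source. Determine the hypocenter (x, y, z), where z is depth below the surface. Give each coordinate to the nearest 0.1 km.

x ≈ -109.9 km, y ≈ -12.5 km, depth ≈ 18.6 km

Each station gives a sphere (x−x_i)² + (y−y_i)² + z² = d_i² (stations at z=0).
Subtracting the ISA sphere from COR and HOPS: z² cancels, leaving linear equations in x and y:
249.6 x − 423.2 y = -22141.33
559.8 x − 237.0 y = -58560.24
Solving: x ≈ -109.901, y ≈ -12.500 km (keep extra digits for the depth step; rounded: -109.9, -12.5).
Then from the ISA sphere: z² = 72.66² − (x + 144.9)² − (y − 48.4)² with x = -109.901, y = -12.500, so z ≈ 18.594 ≈ 18.6 km.
Check against PFO (with the unrounded solution): distance 89.71 ≈ 89.71 km. ✓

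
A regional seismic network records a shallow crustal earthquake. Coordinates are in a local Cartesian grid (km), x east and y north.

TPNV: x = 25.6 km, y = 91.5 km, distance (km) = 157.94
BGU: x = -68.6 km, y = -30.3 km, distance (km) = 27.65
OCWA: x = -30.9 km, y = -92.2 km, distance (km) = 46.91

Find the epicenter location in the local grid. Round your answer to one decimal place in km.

Circle about each station: (x − 25.6)² + (y − 91.5)² = 157.94²; (x + 68.6)² + (y + 30.3)² = 27.65²; (x + 30.9)² + (y + 92.2)² = 46.91².
Subtracting the TPNV equation from the BGU and OCWA equations removes the quadratic terms:
-188.4 x − 243.6 y = 20776.96
-113.0 x − 367.4 y = 23172.54
Solving the 2×2 system: x ≈ -47.7, y ≈ -48.4 km.
Check against TPNV (with the unrounded x, y): √((x − 25.6)²+(y − 91.5)²) = 157.94 ≈ 157.94 km. ✓

-47.7 km east, -48.4 km north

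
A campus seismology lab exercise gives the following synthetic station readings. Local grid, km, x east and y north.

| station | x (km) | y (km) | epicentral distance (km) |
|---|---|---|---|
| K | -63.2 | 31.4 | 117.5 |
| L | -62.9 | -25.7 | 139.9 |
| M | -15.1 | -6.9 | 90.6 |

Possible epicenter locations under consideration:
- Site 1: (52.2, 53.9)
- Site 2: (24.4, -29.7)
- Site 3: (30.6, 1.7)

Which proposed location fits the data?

Site 1

For each candidate, compare |candidate − station| to the reported distance:
Site 1: residuals K 0.1, L 0.0, M 0.1 → max 0.1 km
Site 2: residuals K 10.7, L 52.5, M 45.0 → max 52.5 km
Site 3: residuals K 19.1, L 42.5, M 44.1 → max 44.1 km
Only Site 1 has all residuals ≈ 0.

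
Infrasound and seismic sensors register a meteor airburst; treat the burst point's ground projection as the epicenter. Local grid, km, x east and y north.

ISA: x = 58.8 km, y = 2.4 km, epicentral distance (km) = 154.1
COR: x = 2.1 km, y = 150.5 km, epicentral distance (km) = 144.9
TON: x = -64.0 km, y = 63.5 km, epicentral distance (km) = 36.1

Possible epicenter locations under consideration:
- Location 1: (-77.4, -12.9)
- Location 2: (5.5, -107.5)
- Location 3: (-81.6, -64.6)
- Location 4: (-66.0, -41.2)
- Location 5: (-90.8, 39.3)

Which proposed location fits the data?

For each candidate, compare |candidate − station| to the reported distance:
Location 1: residuals ISA 17.0, COR 36.8, TON 41.5 → max 41.5 km
Location 2: residuals ISA 32.0, COR 113.1, TON 148.5 → max 148.5 km
Location 3: residuals ISA 1.5, COR 85.9, TON 93.2 → max 93.2 km
Location 4: residuals ISA 21.9, COR 58.5, TON 68.6 → max 68.6 km
Location 5: residuals ISA 0.0, COR 0.0, TON 0.0 → max 0.0 km
Only Location 5 has all residuals ≈ 0.

Location 5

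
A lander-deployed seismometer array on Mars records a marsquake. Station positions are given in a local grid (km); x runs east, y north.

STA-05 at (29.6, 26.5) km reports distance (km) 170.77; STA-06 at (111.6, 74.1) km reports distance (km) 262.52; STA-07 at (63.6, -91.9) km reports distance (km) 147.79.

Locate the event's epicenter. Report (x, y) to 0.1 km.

Circle about each station: (x − 29.6)² + (y − 26.5)² = 170.77²; (x − 111.6)² + (y − 74.1)² = 262.52²; (x − 63.6)² + (y + 91.9)² = 147.79².
Subtracting pairs of circle equations eliminates x²+y² and gives linear equations (the radical axes):
164.0 x + 95.2 y = -23387.40
68.0 x − 236.8 y = 18232.67
Solving the 2×2 system: x ≈ -83.9, y ≈ -101.1 km.

x ≈ -83.9 km, y ≈ -101.1 km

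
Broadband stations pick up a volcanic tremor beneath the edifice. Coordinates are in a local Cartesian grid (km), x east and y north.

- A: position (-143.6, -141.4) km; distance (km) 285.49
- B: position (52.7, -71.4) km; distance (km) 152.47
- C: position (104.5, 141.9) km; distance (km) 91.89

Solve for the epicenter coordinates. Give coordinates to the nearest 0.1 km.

Circle about each station: (x + 143.6)² + (y + 141.4)² = 285.49²; (x − 52.7)² + (y + 71.4)² = 152.47²; (x − 104.5)² + (y − 141.9)² = 91.89².
Subtracting the A equation from the B and C equations removes the quadratic terms:
392.6 x + 140.0 y = 25517.77
496.2 x + 566.6 y = 63501.71
Solving the 2×2 system: x ≈ 36.4, y ≈ 80.2 km.
Check against A (with the unrounded x, y): √((x + 143.6)²+(y + 141.4)²) = 285.49 ≈ 285.49 km. ✓

x ≈ 36.4 km, y ≈ 80.2 km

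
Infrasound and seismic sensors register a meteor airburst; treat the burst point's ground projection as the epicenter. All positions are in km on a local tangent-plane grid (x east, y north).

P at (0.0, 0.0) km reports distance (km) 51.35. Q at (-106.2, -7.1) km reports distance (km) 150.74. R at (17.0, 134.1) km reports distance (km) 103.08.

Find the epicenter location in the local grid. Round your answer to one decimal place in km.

Circle about each station: x² + y² = 51.35²; (x + 106.2)² + (y + 7.1)² = 150.74²; (x − 17.0)² + (y − 134.1)² = 103.08².
Subtracting the P equation from the Q and R equations removes the quadratic terms:
-212.4 x − 14.2 y = -8756.88
34.0 x + 268.2 y = 10283.15
Solving the 2×2 system: x ≈ 39.0, y ≈ 33.4 km.

39.0 km east, 33.4 km north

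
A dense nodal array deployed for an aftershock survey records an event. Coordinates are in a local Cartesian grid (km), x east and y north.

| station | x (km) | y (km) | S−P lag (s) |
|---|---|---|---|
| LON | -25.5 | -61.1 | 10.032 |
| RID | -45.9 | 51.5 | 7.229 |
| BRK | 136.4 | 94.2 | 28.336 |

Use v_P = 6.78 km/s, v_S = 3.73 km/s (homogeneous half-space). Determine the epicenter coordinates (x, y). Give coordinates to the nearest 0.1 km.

(-79.7, 2.0)

Distance from S−P lag: d = Δt · v_P v_S / (v_P − v_S) = Δt · (6.78·3.73)/(6.78−3.73) ≈ 8.2916·Δt.
So d_LON = 83.18, d_RID = 59.94, d_BRK = 234.95 km.
Circle about each station: (x + 25.5)² + (y + 61.1)² = 83.18²; (x + 45.9)² + (y − 51.5)² = 59.94²; (x − 136.4)² + (y − 94.2)² = 234.95².
Subtracting pairs of circle equations eliminates x²+y² and gives linear equations (the radical axes):
-40.8 x + 225.2 y = 3701.71
323.8 x + 310.6 y = -25187.45
Solving the 2×2 system: x ≈ -79.7, y ≈ 2.0 km.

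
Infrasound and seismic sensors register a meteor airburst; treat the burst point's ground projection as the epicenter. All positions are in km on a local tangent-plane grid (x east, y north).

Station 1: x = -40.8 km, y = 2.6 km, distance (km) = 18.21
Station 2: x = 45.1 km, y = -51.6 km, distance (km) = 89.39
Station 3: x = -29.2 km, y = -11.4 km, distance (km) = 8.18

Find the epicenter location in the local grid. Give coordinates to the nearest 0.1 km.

Circle about each station: (x + 40.8)² + (y − 2.6)² = 18.21²; (x − 45.1)² + (y + 51.6)² = 89.39²; (x + 29.2)² + (y + 11.4)² = 8.18².
Subtracting pairs of circle equations eliminates x²+y² and gives linear equations (the radical axes):
171.8 x − 108.4 y = -4633.80
23.2 x − 28.0 y = -424.11
Solving the 2×2 system: x ≈ -36.5, y ≈ -15.1 km.

-36.5 km east, -15.1 km north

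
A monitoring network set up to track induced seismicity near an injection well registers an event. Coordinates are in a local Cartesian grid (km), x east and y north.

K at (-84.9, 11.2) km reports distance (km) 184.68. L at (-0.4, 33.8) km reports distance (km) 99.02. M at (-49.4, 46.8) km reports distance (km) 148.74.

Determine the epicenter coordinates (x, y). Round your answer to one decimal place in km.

x ≈ 98.6 km, y ≈ 32.0 km

Circle about each station: (x + 84.9)² + (y − 11.2)² = 184.68²; (x + 0.4)² + (y − 33.8)² = 99.02²; (x + 49.4)² + (y − 46.8)² = 148.74².
Subtracting the K equation from the L and M equations removes the quadratic terms:
169.0 x + 45.2 y = 18110.89
71.0 x + 71.2 y = 9280.26
Solving the 2×2 system: x ≈ 98.6, y ≈ 32.0 km.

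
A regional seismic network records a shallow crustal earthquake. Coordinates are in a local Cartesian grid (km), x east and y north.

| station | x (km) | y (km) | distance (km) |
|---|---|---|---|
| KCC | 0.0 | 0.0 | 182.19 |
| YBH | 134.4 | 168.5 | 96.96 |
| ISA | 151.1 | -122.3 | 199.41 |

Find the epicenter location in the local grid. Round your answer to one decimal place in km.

165.3 km east, 76.6 km north

Circle about each station: x² + y² = 182.19²; (x − 134.4)² + (y − 168.5)² = 96.96²; (x − 151.1)² + (y + 122.3)² = 199.41².
Subtracting pairs of circle equations eliminates x²+y² and gives linear equations (the radical axes):
268.8 x + 337.0 y = 70247.56
302.2 x − 244.6 y = 31217.35
Solving the 2×2 system: x ≈ 165.3, y ≈ 76.6 km.
Check against KCC (with the unrounded x, y): √(x²+y²) = 182.19 ≈ 182.19 km. ✓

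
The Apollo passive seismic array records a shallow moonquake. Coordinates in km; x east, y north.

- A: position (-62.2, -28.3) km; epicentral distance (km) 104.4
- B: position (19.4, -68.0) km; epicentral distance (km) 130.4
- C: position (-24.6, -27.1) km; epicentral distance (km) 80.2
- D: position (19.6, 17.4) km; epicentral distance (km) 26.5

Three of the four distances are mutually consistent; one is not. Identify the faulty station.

B

Solve using three stations at a time. Using A, C, D (subtract circle equations pairwise → linear system) gives (x, y) ≈ (13.7, 43.4).
Distances from that point to each station vs reported:
  A: calculated 104.4 vs reported 104.4 → residual 0.0 km
  B: calculated 111.5 vs reported 130.4 → residual 18.9 km
  C: calculated 80.3 vs reported 80.2 → residual 0.1 km
  D: calculated 26.7 vs reported 26.5 → residual 0.2 km
A, C, D are mutually consistent (residuals ≈ 0); B is off by 18.9 km.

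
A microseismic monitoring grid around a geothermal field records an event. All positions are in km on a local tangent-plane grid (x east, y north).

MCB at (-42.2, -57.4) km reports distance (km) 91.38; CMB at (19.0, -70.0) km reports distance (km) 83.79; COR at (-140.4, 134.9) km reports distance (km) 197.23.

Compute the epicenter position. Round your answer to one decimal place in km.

(15.2, 13.7)

Circle about each station: (x + 42.2)² + (y + 57.4)² = 91.38²; (x − 19.0)² + (y + 70.0)² = 83.79²; (x + 140.4)² + (y − 134.9)² = 197.23².
Subtracting the MCB equation from the CMB and COR equations removes the quadratic terms:
122.4 x − 25.2 y = 1514.94
-196.4 x + 384.6 y = 2285.20
Solving the 2×2 system: x ≈ 15.2, y ≈ 13.7 km.
Check against MCB (with the unrounded x, y): √((x + 42.2)²+(y + 57.4)²) = 91.38 ≈ 91.38 km. ✓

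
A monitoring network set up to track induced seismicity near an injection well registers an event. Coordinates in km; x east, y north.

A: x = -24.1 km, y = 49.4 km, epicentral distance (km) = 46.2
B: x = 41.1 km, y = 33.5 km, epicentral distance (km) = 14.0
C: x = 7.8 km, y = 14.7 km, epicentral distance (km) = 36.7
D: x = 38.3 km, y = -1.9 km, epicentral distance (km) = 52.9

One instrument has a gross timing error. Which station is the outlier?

Solve using three stations at a time. Using A, C, D (subtract circle equations pairwise → linear system) gives (x, y) ≈ (22.2, 48.6).
Distances from that point to each station vs reported:
  A: calculated 46.4 vs reported 46.2 → residual 0.2 km
  B: calculated 24.2 vs reported 14.0 → residual 10.2 km
  C: calculated 36.9 vs reported 36.7 → residual 0.2 km
  D: calculated 53.0 vs reported 52.9 → residual 0.1 km
A, C, D are mutually consistent (residuals ≈ 0); B is off by 10.2 km.

B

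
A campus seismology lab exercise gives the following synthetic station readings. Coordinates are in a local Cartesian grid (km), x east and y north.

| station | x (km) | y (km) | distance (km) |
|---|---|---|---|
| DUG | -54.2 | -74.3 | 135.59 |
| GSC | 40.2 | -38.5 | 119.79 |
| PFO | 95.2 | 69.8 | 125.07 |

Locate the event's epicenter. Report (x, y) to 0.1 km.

Circle about each station: (x + 54.2)² + (y + 74.3)² = 135.59²; (x − 40.2)² + (y + 38.5)² = 119.79²; (x − 95.2)² + (y − 69.8)² = 125.07².
Subtracting the DUG equation from the GSC and PFO equations removes the quadratic terms:
188.8 x + 71.6 y = -1324.84
298.8 x + 288.2 y = 8219.09
Solving the 2×2 system: x ≈ -29.4, y ≈ 59.0 km.
Check against DUG (with the unrounded x, y): √((x + 54.2)²+(y + 74.3)²) = 135.58 ≈ 135.59 km. ✓

-29.4 km east, 59.0 km north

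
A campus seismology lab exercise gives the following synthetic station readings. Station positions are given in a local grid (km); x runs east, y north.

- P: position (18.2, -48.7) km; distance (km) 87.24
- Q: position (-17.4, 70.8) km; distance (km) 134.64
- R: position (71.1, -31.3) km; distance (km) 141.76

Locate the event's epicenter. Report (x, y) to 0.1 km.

Circle about each station: (x − 18.2)² + (y + 48.7)² = 87.24²; (x + 17.4)² + (y − 70.8)² = 134.64²; (x − 71.1)² + (y + 31.3)² = 141.76².
Subtracting pairs of circle equations eliminates x²+y² and gives linear equations (the radical axes):
-71.2 x + 239.0 y = -7904.64
105.8 x + 34.8 y = -9153.11
Solving the 2×2 system: x ≈ -68.9, y ≈ -53.6 km.

(-68.9, -53.6)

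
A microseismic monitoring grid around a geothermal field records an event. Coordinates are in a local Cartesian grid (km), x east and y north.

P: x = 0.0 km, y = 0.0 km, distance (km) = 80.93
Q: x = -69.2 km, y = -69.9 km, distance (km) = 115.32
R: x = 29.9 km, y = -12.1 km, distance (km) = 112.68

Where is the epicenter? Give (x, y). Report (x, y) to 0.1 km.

x ≈ -67.0 km, y ≈ 45.4 km

Circle about each station: x² + y² = 80.93²; (x + 69.2)² + (y + 69.9)² = 115.32²; (x − 29.9)² + (y + 12.1)² = 112.68².
Subtracting pairs of circle equations eliminates x²+y² and gives linear equations (the radical axes):
-138.4 x − 139.8 y = 2925.61
59.8 x − 24.2 y = -5106.70
Solving the 2×2 system: x ≈ -67.0, y ≈ 45.4 km.
Check against P (with the unrounded x, y): √(x²+y²) = 80.96 ≈ 80.93 km. ✓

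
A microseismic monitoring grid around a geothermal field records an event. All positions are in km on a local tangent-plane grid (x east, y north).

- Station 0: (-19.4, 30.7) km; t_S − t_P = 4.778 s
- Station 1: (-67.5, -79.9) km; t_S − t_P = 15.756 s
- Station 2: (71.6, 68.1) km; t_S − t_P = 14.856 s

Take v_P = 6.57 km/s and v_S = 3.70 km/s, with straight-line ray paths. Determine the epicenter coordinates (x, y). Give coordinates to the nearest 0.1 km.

x ≈ -53.3 km, y ≈ 52.8 km

Distance from S−P lag: d = Δt · v_P v_S / (v_P − v_S) = Δt · (6.57·3.70)/(6.57−3.70) ≈ 8.4700·Δt.
So d_Station 0 = 40.47, d_Station 1 = 133.45, d_Station 2 = 125.83 km.
Circle about each station: (x + 19.4)² + (y − 30.7)² = 40.47²; (x + 67.5)² + (y + 79.9)² = 133.45²; (x − 71.6)² + (y − 68.1)² = 125.83².
Subtracting pairs of circle equations eliminates x²+y² and gives linear equations (the radical axes):
-96.2 x − 221.2 y = -6549.67
182.0 x + 74.8 y = -5750.05
Solving the 2×2 system: x ≈ -53.3, y ≈ 52.8 km.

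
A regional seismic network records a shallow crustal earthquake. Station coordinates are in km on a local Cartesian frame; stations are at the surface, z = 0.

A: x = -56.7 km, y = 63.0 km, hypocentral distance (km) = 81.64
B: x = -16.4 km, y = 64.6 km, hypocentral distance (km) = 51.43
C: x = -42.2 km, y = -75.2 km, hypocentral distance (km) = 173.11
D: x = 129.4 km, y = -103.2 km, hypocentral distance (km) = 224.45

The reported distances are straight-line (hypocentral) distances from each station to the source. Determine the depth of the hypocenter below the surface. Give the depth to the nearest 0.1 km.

depth ≈ 37.5 km

Each station gives a sphere (x−x_i)² + (y−y_i)² + z² = d_i² (stations at z=0).
Subtracting the A sphere from B and C: z² cancels, leaving linear equations in x and y:
80.6 x + 3.2 y = 1278.27
29.0 x − 276.4 y = -23049.99
Solving: x ≈ 12.497, y ≈ 84.705 km (keep extra digits for the depth step; rounded: 12.5, 84.7).
Then from the A sphere: z² = 81.64² − (x + 56.7)² − (y − 63.0)² with x = 12.497, y = 84.705, so z ≈ 37.493 ≈ 37.5 km.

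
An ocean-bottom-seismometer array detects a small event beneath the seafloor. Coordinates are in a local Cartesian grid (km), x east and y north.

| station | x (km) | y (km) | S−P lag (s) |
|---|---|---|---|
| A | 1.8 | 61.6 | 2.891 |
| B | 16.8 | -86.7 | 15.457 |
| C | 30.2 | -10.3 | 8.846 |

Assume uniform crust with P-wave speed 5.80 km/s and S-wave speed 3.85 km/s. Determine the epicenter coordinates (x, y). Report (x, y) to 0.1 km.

Distance from S−P lag: d = Δt · v_P v_S / (v_P − v_S) = Δt · (5.80·3.85)/(5.80−3.85) ≈ 11.4513·Δt.
So d_A = 33.11, d_B = 177.00, d_C = 101.30 km.
Circle about each station: (x − 1.8)² + (y − 61.6)² = 33.11²; (x − 16.8)² + (y + 86.7)² = 177.00²; (x − 30.2)² + (y + 10.3)² = 101.30².
Subtracting pairs of circle equations eliminates x²+y² and gives linear equations (the radical axes):
30.0 x − 296.6 y = -26231.40
56.8 x − 143.8 y = -11945.09
Solving the 2×2 system: x ≈ 18.3, y ≈ 90.3 km.

(18.3, 90.3)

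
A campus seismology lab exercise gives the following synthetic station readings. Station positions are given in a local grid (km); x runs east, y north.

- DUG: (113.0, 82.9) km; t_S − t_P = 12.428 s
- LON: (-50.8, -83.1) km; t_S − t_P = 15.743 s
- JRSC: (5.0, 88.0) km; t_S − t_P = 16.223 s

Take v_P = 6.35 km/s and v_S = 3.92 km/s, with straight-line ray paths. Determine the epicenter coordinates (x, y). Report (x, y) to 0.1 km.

Distance from S−P lag: d = Δt · v_P v_S / (v_P − v_S) = Δt · (6.35·3.92)/(6.35−3.92) ≈ 10.2436·Δt.
So d_DUG = 127.31, d_LON = 161.27, d_JRSC = 166.18 km.
Circle about each station: (x − 113.0)² + (y − 82.9)² = 127.31²; (x + 50.8)² + (y + 83.1)² = 161.27²; (x − 5.0)² + (y − 88.0)² = 166.18².
Subtracting the DUG equation from the LON and JRSC equations removes the quadratic terms:
-327.6 x − 332.0 y = -19955.34
-216.0 x + 10.2 y = -23280.37
Solving the 2×2 system: x ≈ 105.7, y ≈ -44.2 km.
Check against DUG (with the unrounded x, y): √((x − 113.0)²+(y − 82.9)²) = 127.30 ≈ 127.31 km. ✓

105.7 km east, -44.2 km north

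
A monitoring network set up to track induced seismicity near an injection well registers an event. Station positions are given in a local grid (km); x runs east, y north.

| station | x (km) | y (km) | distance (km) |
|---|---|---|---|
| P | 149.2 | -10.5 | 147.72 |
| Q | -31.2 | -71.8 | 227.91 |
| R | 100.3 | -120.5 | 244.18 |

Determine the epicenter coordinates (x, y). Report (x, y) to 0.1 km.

Circle about each station: (x − 149.2)² + (y + 10.5)² = 147.72²; (x + 31.2)² + (y + 71.8)² = 227.91²; (x − 100.3)² + (y + 120.5)² = 244.18².
Subtracting the P equation from the Q and R equations removes the quadratic terms:
-360.8 x − 122.6 y = -46363.98
-97.8 x − 220.0 y = -35593.22
Solving the 2×2 system: x ≈ 86.6, y ≈ 123.3 km.

(86.6, 123.3)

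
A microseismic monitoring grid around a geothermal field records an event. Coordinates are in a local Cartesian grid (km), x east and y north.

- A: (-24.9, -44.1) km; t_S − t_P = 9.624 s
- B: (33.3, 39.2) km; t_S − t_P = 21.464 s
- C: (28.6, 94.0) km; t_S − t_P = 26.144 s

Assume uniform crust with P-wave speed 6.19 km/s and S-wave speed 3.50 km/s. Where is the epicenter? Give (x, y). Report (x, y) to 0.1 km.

-95.5 km east, -76.1 km north

Distance from S−P lag: d = Δt · v_P v_S / (v_P − v_S) = Δt · (6.19·3.50)/(6.19−3.50) ≈ 8.0539·Δt.
So d_A = 77.51, d_B = 172.87, d_C = 210.56 km.
Circle about each station: (x + 24.9)² + (y + 44.1)² = 77.51²; (x − 33.3)² + (y − 39.2)² = 172.87²; (x − 28.6)² + (y − 94.0)² = 210.56².
Subtracting the A equation from the B and C equations removes the quadratic terms:
116.4 x + 166.6 y = -23795.53
107.0 x + 276.2 y = -31238.57
Solving the 2×2 system: x ≈ -95.5, y ≈ -76.1 km.
Check against A (with the unrounded x, y): √((x + 24.9)²+(y + 44.1)²) = 77.52 ≈ 77.51 km. ✓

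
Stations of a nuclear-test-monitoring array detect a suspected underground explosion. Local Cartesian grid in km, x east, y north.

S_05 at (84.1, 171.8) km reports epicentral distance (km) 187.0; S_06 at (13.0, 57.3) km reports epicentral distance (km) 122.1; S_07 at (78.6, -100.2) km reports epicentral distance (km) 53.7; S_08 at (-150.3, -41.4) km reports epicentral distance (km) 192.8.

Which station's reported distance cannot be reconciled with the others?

Solve using three stations at a time. Using S_06, S_07, S_08 (subtract circle equations pairwise → linear system) gives (x, y) ≈ (41.5, -61.4).
Distances from that point to each station vs reported:
  S_05: calculated 237.1 vs reported 187.0 → residual 50.1 km
  S_06: calculated 122.1 vs reported 122.1 → residual 0.0 km
  S_07: calculated 53.7 vs reported 53.7 → residual 0.0 km
  S_08: calculated 192.8 vs reported 192.8 → residual 0.0 km
S_06, S_07, S_08 are mutually consistent (residuals ≈ 0); S_05 is off by 50.1 km.

S_05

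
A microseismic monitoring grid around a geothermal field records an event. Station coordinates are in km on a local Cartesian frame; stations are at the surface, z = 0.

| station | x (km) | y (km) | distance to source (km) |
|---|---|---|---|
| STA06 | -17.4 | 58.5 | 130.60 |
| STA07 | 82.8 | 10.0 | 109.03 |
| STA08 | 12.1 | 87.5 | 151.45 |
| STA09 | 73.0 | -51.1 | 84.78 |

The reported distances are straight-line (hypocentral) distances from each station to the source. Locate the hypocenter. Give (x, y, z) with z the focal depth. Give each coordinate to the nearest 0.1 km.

(18.0, -49.4, 64.5)

Each station gives a sphere (x−x_i)² + (y−y_i)² + z² = d_i² (stations at z=0).
Subtracting the STA06 sphere from STA07 and STA08: z² cancels, leaving linear equations in x and y:
200.4 x − 97.0 y = 8399.65
59.0 x + 58.0 y = -1803.09
Solving: x ≈ 18.003, y ≈ -49.401 km (keep extra digits for the depth step; rounded: 18.0, -49.4).
Then from the STA06 sphere: z² = 130.60² − (x + 17.4)² − (y − 58.5)² with x = 18.003, y = -49.401, so z ≈ 64.501 ≈ 64.5 km.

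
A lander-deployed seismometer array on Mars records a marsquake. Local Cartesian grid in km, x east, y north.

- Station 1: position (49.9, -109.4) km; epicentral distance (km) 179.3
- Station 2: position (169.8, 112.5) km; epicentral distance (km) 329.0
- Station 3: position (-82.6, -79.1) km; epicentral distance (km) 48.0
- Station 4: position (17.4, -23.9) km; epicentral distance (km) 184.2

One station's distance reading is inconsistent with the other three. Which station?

Station 4

Solve using three stations at a time. Using Station 1, Station 2, Station 3 (subtract circle equations pairwise → linear system) gives (x, y) ≈ (-118.1, -46.7).
Distances from that point to each station vs reported:
  Station 1: calculated 179.3 vs reported 179.3 → residual 0.0 km
  Station 2: calculated 329.0 vs reported 329.0 → residual 0.0 km
  Station 3: calculated 48.0 vs reported 48.0 → residual 0.0 km
  Station 4: calculated 137.4 vs reported 184.2 → residual 46.8 km
Station 1, Station 2, Station 3 are mutually consistent (residuals ≈ 0); Station 4 is off by 46.8 km.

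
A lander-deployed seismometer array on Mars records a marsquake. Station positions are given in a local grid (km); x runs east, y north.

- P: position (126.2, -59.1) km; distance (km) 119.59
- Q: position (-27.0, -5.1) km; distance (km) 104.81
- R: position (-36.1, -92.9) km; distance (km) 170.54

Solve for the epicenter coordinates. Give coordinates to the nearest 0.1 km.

x ≈ 65.6 km, y ≈ 44.0 km

Circle about each station: (x − 126.2)² + (y + 59.1)² = 119.59²; (x + 27.0)² + (y + 5.1)² = 104.81²; (x + 36.1)² + (y + 92.9)² = 170.54².
Subtracting the P equation from the Q and R equations removes the quadratic terms:
-306.4 x + 108.0 y = -15347.61
-324.6 x − 67.6 y = -24267.75
Solving the 2×2 system: x ≈ 65.6, y ≈ 44.0 km.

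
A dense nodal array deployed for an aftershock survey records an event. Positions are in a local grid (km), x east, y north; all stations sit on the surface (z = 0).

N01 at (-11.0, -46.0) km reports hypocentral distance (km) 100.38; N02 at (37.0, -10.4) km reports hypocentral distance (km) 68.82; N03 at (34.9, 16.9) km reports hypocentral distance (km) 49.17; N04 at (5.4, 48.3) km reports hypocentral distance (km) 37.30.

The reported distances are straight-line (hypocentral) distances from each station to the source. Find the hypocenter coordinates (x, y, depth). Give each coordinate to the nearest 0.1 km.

x ≈ 15.0 km, y ≈ 44.1 km, depth ≈ 35.8 km

Each station gives a sphere (x−x_i)² + (y−y_i)² + z² = d_i² (stations at z=0).
Subtracting the N01 sphere from N02 and N03: z² cancels, leaving linear equations in x and y:
96.0 x + 71.2 y = 4580.11
91.8 x + 125.8 y = 6925.08
Solving: x ≈ 15.001, y ≈ 44.102 km (keep extra digits for the depth step; rounded: 15.0, 44.1).
Then from the N01 sphere: z² = 100.38² − (x + 11.0)² − (y + 46.0)² with x = 15.001, y = 44.102, so z ≈ 35.801 ≈ 35.8 km.
Check against N04 (with the unrounded solution): distance 37.30 ≈ 37.30 km. ✓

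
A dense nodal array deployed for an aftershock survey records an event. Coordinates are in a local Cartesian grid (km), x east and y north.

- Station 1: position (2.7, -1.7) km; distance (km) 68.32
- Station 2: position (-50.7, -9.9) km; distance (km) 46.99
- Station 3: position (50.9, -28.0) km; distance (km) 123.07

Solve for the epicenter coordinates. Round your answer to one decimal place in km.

Circle about each station: (x − 2.7)² + (y + 1.7)² = 68.32²; (x + 50.7)² + (y + 9.9)² = 46.99²; (x − 50.9)² + (y + 28.0)² = 123.07².
Subtracting the Station 1 equation from the Station 2 and Station 3 equations removes the quadratic terms:
-106.8 x − 16.4 y = 5117.88
96.4 x − 52.6 y = -7113.97
Solving the 2×2 system: x ≈ -53.6, y ≈ 37.0 km.

x ≈ -53.6 km, y ≈ 37.0 km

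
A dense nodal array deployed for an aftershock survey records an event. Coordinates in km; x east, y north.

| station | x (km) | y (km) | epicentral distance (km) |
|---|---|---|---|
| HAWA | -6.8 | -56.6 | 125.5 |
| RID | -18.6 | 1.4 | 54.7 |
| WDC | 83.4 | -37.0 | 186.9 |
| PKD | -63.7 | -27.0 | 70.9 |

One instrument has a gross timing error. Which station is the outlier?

RID

Solve using three stations at a time. Using HAWA, WDC, PKD (subtract circle equations pairwise → linear system) gives (x, y) ≈ (-86.9, 40.1).
Distances from that point to each station vs reported:
  HAWA: calculated 125.5 vs reported 125.5 → residual 0.0 km
  RID: calculated 78.5 vs reported 54.7 → residual 23.8 km
  WDC: calculated 186.9 vs reported 186.9 → residual 0.0 km
  PKD: calculated 71.0 vs reported 70.9 → residual 0.1 km
HAWA, WDC, PKD are mutually consistent (residuals ≈ 0); RID is off by 23.8 km.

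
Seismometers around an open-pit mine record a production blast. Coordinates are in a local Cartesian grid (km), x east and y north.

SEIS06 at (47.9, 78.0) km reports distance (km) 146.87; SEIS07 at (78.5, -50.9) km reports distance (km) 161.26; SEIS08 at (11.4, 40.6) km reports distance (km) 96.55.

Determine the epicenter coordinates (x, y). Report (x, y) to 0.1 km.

Circle about each station: (x − 47.9)² + (y − 78.0)² = 146.87²; (x − 78.5)² + (y + 50.9)² = 161.26²; (x − 11.4)² + (y − 40.6)² = 96.55².
Subtracting pairs of circle equations eliminates x²+y² and gives linear equations (the radical axes):
61.2 x − 257.8 y = -4059.34
-73.0 x − 74.8 y = 5648.80
Solving the 2×2 system: x ≈ -75.2, y ≈ -2.1 km.

(-75.2, -2.1)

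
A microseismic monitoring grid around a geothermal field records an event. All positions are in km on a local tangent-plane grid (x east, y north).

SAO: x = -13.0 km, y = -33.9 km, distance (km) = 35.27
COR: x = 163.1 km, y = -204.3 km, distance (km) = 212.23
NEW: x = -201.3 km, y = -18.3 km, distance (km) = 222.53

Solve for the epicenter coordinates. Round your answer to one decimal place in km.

Circle about each station: (x + 13.0)² + (y + 33.9)² = 35.27²; (x − 163.1)² + (y + 204.3)² = 212.23²; (x + 201.3)² + (y + 18.3)² = 222.53².
Subtracting the SAO equation from the COR and NEW equations removes the quadratic terms:
352.2 x − 340.8 y = 23224.29
-376.6 x + 31.2 y = -8737.26
Solving the 2×2 system: x ≈ 19.2, y ≈ -48.3 km.
Check against SAO (with the unrounded x, y): √((x + 13.0)²+(y + 33.9)²) = 35.27 ≈ 35.27 km. ✓

x ≈ 19.2 km, y ≈ -48.3 km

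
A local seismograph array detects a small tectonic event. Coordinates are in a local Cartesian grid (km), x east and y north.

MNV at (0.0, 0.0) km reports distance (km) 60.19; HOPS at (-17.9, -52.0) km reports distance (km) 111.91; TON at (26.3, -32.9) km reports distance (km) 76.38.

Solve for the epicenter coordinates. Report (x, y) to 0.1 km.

43.6 km east, 41.5 km north

Circle about each station: x² + y² = 60.19²; (x + 17.9)² + (y + 52.0)² = 111.91²; (x − 26.3)² + (y + 32.9)² = 76.38².
Subtracting pairs of circle equations eliminates x²+y² and gives linear equations (the radical axes):
-35.8 x − 104.0 y = -5876.60
52.6 x − 65.8 y = -436.97
Solving the 2×2 system: x ≈ 43.6, y ≈ 41.5 km.
Check against MNV (with the unrounded x, y): √(x²+y²) = 60.19 ≈ 60.19 km. ✓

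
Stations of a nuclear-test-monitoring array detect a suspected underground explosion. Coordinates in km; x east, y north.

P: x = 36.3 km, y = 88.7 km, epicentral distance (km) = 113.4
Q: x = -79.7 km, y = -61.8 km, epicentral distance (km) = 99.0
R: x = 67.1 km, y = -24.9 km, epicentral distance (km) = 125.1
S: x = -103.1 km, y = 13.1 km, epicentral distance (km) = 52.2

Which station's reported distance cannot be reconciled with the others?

Solve using three stations at a time. Using P, R, S (subtract circle equations pairwise → linear system) gives (x, y) ≈ (-51.0, 16.3).
Distances from that point to each station vs reported:
  P: calculated 113.4 vs reported 113.4 → residual 0.0 km
  Q: calculated 83.2 vs reported 99.0 → residual 15.8 km
  R: calculated 125.1 vs reported 125.1 → residual 0.0 km
  S: calculated 52.2 vs reported 52.2 → residual 0.0 km
P, R, S are mutually consistent (residuals ≈ 0); Q is off by 15.8 km.

Q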